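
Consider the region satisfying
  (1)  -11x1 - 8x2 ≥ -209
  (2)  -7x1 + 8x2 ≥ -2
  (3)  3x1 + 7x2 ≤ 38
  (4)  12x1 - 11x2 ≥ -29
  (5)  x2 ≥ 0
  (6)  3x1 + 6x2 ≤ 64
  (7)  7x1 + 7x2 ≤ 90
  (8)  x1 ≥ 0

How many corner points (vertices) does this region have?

5

Pairwise boundary intersections that survive every other constraint:
  (318/73, 260/73)
  (2/7, 0)
  (215/117, 181/39)
  (0, 29/11)
  (0, 0)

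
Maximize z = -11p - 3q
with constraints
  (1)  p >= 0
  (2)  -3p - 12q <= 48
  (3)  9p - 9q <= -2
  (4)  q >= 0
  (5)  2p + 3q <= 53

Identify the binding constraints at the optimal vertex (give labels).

(1) and (3)

Vertices and z = -11p - 3q:
  (0, 2/9) → z = -2/3
  (0, 53/3) → z = -53
  (157/15, 481/45) → z = -736/5

The maximum is at (0, 2/9). Substituting into each constraint, equality holds for (1) and (3); the remaining constraints have slack.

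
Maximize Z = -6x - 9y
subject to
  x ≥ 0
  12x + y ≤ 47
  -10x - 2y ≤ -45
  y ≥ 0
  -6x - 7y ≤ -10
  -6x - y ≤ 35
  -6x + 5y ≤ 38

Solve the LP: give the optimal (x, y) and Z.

x = 7/2, y = 5, maximum Z = -66

Feasible corners and Z = -6x - 9y:
  (7/2, 5) → Z = -66
  (197/66, 123/11) → Z = -1304/11
  (149/62, 325/31) → Z = -3372/31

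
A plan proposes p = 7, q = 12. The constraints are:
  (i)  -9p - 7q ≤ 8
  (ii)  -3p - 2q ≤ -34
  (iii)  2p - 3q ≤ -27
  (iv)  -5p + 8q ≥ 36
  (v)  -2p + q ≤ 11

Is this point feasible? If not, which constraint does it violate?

Constraint (iii): 2p - 3q = -22, which is not ≤ -27. All other constraints are satisfied.

not feasible — violates (iii)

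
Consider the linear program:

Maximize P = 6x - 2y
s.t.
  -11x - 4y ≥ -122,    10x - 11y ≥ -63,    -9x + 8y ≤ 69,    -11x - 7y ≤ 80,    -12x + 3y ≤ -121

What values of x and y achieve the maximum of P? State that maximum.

Corner points and P = 6x - 2y:
  (1174/33, -202/3) → P = 11488/33
  (850/81, 133/81) → P = 4834/81
  (607/117, -2291/117) → P = 8224/117

x = 1174/33, y = -202/3, maximum P = 11488/33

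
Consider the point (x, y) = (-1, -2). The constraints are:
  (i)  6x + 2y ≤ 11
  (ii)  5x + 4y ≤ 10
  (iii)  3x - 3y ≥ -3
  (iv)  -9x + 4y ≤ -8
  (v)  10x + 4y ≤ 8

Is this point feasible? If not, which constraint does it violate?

not feasible — violates (iv)

Constraint (iv): -9x + 4y = 1, which is not ≤ -8. All other constraints are satisfied.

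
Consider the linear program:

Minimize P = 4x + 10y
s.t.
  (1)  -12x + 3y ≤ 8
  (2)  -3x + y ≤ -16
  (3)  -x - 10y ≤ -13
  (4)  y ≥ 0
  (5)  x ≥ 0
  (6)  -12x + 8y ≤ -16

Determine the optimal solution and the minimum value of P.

Feasible corners and P = 4x + 10y:
  (173/31, 23/31) → P = 922/31
  (28/3, 12) → P = 472/3
  (13, 0) → P = 52
The feasible region is unbounded (it extends along (1, 0), (2, 3)), but P strictly increases along every unbounded feasible direction, so there is no improving ray and the minimum is attained at a vertex.

x = 173/31, y = 23/31, minimum P = 922/31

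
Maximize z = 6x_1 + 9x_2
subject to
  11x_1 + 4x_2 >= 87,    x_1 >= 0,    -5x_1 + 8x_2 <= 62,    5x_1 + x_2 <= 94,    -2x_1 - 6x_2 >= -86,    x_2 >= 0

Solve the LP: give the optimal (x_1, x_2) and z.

Corner points and z = 6x_1 + 9x_2:
  (112/27, 1117/108) → z = 4247/36
  (87/11, 0) → z = 522/11
  (158/23, 277/23) → z = 3441/23
  (239/14, 121/14) → z = 2523/14
  (94/5, 0) → z = 564/5

The optimum lies where 5x_1 + x_2 = 94 and -2x_1 - 6x_2 = -86.
Solving simultaneously gives x_1 = 239/14, x_2 = 121/14.

x_1 = 239/14, x_2 = 121/14, maximum z = 2523/14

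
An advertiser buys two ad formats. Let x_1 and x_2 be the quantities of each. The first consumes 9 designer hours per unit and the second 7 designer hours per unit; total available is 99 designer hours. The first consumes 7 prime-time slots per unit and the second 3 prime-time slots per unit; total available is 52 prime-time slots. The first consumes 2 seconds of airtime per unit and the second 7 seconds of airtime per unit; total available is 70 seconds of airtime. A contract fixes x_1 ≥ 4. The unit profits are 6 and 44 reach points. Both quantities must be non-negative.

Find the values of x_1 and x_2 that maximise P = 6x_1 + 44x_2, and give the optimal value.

Extreme points and P = 6x_1 + 44x_2:
  (52/7, 0) → P = 312/7
  (4, 0) → P = 24
  (4, 8) → P = 376

The optimum lies where 7x_1 + 3x_2 = 52 and x_1 = 4.
Solving simultaneously gives x_1 = 4, x_2 = 8.

x_1 = 4, x_2 = 8, maximum P = 376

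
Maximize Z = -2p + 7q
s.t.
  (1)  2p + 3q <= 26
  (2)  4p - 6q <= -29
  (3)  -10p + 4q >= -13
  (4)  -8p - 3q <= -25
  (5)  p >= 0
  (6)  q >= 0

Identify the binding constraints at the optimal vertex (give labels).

(1) and (5)

Corner points and Z = -2p + 7q:
  (23/8, 27/4) → Z = 83/2
  (0, 26/3) → Z = 182/3
  (21/20, 83/15) → Z = 1099/30
  (0, 25/3) → Z = 175/3

The maximum is at (0, 26/3). Substituting into each constraint, equality holds for (1) and (5); the remaining constraints have slack.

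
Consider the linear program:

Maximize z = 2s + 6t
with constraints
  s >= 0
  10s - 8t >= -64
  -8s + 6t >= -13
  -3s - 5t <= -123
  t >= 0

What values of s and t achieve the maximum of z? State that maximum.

Extreme points and z = 2s + 6t:
  (122, 321/2) → z = 1207
  (332/37, 711/37) → z = 4930/37
  (803/58, 945/58) → z = 3638/29

At the optimal vertex, 10s - 8t = -64 and -8s + 6t = -13.
Solving simultaneously gives s = 122, t = 321/2.

s = 122, t = 321/2, maximum z = 1207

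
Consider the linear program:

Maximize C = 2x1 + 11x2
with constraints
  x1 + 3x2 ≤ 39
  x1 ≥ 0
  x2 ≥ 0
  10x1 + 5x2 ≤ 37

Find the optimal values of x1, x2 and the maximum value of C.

Vertices and C = 2x1 + 11x2:
  (0, 0) → C = 0
  (0, 37/5) → C = 407/5
  (37/10, 0) → C = 37/5

At the optimal vertex, x1 = 0 and 10x1 + 5x2 = 37.
Solving simultaneously gives x1 = 0, x2 = 37/5.

x1 = 0, x2 = 37/5, maximum C = 407/5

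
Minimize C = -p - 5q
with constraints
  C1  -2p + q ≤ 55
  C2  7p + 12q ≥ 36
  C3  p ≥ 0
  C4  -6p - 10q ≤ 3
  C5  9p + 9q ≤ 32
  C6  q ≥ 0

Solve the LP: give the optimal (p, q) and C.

p = 0, q = 32/9, minimum C = -160/9

The binding constraints are p = 0 and 9p + 9q = 32.
Solving simultaneously gives p = 0, q = 32/9.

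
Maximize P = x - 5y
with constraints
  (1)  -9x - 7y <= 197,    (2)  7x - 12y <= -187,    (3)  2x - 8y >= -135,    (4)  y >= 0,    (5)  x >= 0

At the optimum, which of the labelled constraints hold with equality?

(2) and (5)

Extreme points and P = x - 5y:
  (31/8, 571/32) → P = -2731/32
  (0, 187/12) → P = -935/12
  (0, 135/8) → P = -675/8

The maximum is at (0, 187/12). Substituting into each constraint, equality holds for (2) and (5); the remaining constraints have slack.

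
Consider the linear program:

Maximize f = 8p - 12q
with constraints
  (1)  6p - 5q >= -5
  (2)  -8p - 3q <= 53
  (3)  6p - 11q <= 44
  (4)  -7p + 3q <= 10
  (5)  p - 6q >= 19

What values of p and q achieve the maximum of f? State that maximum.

Corner points and f = 8p - 12q:
  (-242/59, -368/59) → f = 2480/59
  (11/5, -14/5) → f = 256/5
  (-3, -11/3) → f = 20

At the optimal vertex, 6p - 11q = 44 and p - 6q = 19.
Solving simultaneously gives p = 11/5, q = -14/5.

p = 11/5, q = -14/5, maximum f = 256/5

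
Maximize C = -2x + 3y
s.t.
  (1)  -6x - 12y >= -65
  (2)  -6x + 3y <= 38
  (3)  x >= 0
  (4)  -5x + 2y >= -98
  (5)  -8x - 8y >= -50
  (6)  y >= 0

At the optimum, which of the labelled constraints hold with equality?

Corner points and C = -2x + 3y:
  (0, 65/12) → C = 65/4
  (5/3, 55/12) → C = 125/12
  (0, 0) → C = 0
  (25/4, 0) → C = -25/2

The maximum is at (0, 65/12). Substituting into each constraint, equality holds for (1) and (3); the remaining constraints have slack.

(1) and (3)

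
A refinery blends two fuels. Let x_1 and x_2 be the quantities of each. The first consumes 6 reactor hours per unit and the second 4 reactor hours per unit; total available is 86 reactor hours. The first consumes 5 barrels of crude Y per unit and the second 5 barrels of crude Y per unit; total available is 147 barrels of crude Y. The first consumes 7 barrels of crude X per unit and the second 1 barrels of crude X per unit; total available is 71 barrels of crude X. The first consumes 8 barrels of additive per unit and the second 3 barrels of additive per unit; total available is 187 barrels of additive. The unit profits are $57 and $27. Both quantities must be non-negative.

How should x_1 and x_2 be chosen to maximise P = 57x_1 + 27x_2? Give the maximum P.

x_1 = 9, x_2 = 8, maximum P = 729

Feasible corners and P = 57x_1 + 27x_2:
  (0, 0) → P = 0
  (0, 43/2) → P = 1161/2
  (71/7, 0) → P = 4047/7
  (9, 8) → P = 729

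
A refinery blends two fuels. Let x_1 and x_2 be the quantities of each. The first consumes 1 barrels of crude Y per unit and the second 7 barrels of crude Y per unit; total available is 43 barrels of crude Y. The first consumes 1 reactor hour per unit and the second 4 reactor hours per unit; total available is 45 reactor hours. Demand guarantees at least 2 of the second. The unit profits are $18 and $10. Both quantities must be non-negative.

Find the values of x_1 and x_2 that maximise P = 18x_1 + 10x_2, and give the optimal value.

x_1 = 29, x_2 = 2, maximum P = 542

Extreme points and P = 18x_1 + 10x_2:
  (0, 43/7) → P = 430/7
  (0, 2) → P = 20
  (29, 2) → P = 542

The optimum lies where x_1 + 7x_2 = 43 and x_2 = 2.
Solving simultaneously gives x_1 = 29, x_2 = 2.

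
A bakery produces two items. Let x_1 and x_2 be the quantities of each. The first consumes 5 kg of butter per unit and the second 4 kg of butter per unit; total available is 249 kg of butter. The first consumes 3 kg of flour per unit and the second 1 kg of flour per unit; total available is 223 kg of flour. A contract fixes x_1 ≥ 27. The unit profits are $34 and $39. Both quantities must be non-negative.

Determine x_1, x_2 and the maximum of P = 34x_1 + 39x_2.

Corner points and P = 34x_1 + 39x_2:
  (249/5, 0) → P = 8466/5
  (27, 0) → P = 918
  (27, 57/2) → P = 4059/2

x_1 = 27, x_2 = 57/2, maximum P = 4059/2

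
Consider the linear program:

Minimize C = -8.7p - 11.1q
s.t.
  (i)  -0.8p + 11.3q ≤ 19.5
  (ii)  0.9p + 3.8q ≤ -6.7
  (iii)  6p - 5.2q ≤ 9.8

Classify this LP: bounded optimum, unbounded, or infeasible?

Feasible corners and C = -8.7p - 11.1q:
  (-14981/1321, 1219/1321) → C = 584019/6605
  (20/229, -817/458) → C = 87207/4580
The feasible region has finitely many vertices and no improving ray; the minimum is 87207/4580 at (20/229, -817/458).

bounded optimum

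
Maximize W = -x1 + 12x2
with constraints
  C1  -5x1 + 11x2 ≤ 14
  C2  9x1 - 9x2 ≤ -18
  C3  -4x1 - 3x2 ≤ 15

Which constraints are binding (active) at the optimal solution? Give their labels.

C1 and C2

Vertices and W = -x1 + 12x2:
  (-4/3, 2/3) → W = 28/3
  (-207/59, -19/59) → W = -21/59
  (-3, -1) → W = -9

The maximum is at (-4/3, 2/3). Substituting into each constraint, equality holds for C1 and C2; the remaining constraints have slack.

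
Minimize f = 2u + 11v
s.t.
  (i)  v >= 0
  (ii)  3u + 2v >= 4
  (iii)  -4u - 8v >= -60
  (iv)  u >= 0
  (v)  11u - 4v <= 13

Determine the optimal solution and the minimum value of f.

u = 21/17, v = 5/34, minimum f = 139/34

Corner points and f = 2u + 11v:
  (0, 2) → f = 22
  (21/17, 5/34) → f = 139/34
  (0, 15/2) → f = 165/2
  (43/13, 76/13) → f = 922/13

At the optimal vertex, 3u + 2v = 4 and 11u - 4v = 13.
Solving simultaneously gives u = 21/17, v = 5/34.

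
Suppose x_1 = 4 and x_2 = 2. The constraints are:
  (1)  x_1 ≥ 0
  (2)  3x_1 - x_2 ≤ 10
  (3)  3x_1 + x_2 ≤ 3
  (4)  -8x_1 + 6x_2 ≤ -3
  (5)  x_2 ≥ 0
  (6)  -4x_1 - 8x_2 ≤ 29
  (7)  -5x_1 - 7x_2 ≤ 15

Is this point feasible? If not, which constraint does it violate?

Constraint (3): 3x_1 + x_2 = 14, which is not ≤ 3. All other constraints are satisfied.

not feasible — violates (3)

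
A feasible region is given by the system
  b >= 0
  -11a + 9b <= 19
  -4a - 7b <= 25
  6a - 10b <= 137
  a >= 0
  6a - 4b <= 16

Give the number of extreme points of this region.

Of the 15 pairwise boundary intersections, those satisfying every inequality are:
  (0, 0)
  (8/3, 0)
  (0, 19/9)
  (22, 29)

4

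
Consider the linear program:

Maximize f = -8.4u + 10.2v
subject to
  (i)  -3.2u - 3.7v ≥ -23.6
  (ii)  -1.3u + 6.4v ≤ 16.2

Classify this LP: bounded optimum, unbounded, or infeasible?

unbounded

From the feasible point (9110/2529, 8252/2529), moving in the direction (-6.4, -1.3) keeps every constraint satisfied while f increases without bound.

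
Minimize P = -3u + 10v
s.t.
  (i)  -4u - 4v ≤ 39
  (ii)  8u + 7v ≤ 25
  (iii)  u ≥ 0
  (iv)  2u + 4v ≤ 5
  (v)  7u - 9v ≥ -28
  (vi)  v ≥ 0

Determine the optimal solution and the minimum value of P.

u = 5/2, v = 0, minimum P = -15/2

Extreme points and P = -3u + 10v:
  (0, 5/4) → P = 25/2
  (0, 0) → P = 0
  (5/2, 0) → P = -15/2

The optimum lies where 2u + 4v = 5 and v = 0.
Solving simultaneously gives u = 5/2, v = 0.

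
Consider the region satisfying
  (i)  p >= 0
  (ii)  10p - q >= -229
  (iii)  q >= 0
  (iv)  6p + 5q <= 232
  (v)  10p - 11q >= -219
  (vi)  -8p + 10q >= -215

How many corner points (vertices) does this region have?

The feasible vertices (each the meet of two boundaries and inside every other half-plane) are:
  (0, 0)
  (0, 219/11)
  (215/8, 0)
  (1457/116, 1817/58)
  (679/20, 283/50)

5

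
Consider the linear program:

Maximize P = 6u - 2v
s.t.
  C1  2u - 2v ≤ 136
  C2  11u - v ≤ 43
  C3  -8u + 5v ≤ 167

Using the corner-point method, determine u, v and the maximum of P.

Feasible corners and P = 6u - 2v:
  (-5/2, -141/2) → P = 126
  (-169, -237) → P = -540
  (382/47, 2181/47) → P = -2070/47

At the optimal vertex, 2u - 2v = 136 and 11u - v = 43.
Solving simultaneously gives u = -5/2, v = -141/2.

u = -5/2, v = -141/2, maximum P = 126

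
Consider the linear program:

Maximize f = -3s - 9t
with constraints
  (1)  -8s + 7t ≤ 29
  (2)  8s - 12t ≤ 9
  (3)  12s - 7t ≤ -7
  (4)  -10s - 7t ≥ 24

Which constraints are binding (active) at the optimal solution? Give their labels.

Corner points and f = -3s - 9t:
  (-411/40, -38/5) → f = 3969/40
  (-53/18, 7/9) → f = 11/6
  (-147/88, -41/22) → f = 1917/88
  (-31/22, -109/77) → f = 2613/154

The maximum is at (-411/40, -38/5). Substituting into each constraint, equality holds for (1) and (2); the remaining constraints have slack.

(1) and (2)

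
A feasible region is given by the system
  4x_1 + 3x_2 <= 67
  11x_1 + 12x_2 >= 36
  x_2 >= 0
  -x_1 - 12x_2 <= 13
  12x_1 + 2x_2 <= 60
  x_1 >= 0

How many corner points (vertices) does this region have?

The feasible vertices (each the meet of two boundaries and inside every other half-plane) are:
  (23/14, 141/7)
  (0, 67/3)
  (36/11, 0)
  (0, 3)
  (5, 0)

5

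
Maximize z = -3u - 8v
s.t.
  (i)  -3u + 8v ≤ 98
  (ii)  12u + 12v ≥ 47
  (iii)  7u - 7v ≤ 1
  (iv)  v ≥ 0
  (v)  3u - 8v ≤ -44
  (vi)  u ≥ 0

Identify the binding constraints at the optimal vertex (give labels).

Extreme points and z = -3u - 8v:
  (694/35, 689/35) → z = -7594/35
  (0, 49/4) → z = -98
  (316/35, 311/35) → z = -3436/35
  (0, 11/2) → z = -44

The maximum is at (0, 11/2). Substituting into each constraint, equality holds for (v) and (vi); the remaining constraints have slack.

(v) and (vi)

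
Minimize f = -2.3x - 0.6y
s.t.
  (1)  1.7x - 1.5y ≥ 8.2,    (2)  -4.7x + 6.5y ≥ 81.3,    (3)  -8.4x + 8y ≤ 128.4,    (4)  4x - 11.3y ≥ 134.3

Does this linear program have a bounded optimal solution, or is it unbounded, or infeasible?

infeasible

The boundaries 1.7x - 1.5y = 8.2 and -4.7x + 6.5y = 81.3 meet at (43.8125, 44.1875), but that point violates 4x - 11.3y ≥ 134.3. Every candidate vertex is excluded by some other constraint, so the feasible region is empty.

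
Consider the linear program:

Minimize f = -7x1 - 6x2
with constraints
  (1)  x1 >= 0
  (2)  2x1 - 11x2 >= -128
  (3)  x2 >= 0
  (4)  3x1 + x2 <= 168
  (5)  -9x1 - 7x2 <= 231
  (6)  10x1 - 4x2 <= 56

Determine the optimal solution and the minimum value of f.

x1 = 188/17, x2 = 232/17, minimum f = -2708/17

Corner points and f = -7x1 - 6x2:
  (0, 128/11) → f = -768/11
  (0, 0) → f = 0
  (188/17, 232/17) → f = -2708/17
  (28/5, 0) → f = -196/5

The binding constraints are 2x1 - 11x2 = -128 and 10x1 - 4x2 = 56.
Solving simultaneously gives x1 = 188/17, x2 = 232/17.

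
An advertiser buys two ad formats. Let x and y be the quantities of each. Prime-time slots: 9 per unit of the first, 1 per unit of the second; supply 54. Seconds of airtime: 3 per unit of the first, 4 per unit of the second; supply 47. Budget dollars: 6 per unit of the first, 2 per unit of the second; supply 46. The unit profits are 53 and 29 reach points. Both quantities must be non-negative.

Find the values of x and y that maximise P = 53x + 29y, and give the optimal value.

x = 5, y = 8, maximum P = 497

Vertices and P = 53x + 29y:
  (0, 0) → P = 0
  (0, 47/4) → P = 1363/4
  (6, 0) → P = 318
  (31/6, 15/2) → P = 1474/3
  (5, 8) → P = 497

At the optimal vertex, 3x + 4y = 47 and 6x + 2y = 46.
Solving simultaneously gives x = 5, y = 8.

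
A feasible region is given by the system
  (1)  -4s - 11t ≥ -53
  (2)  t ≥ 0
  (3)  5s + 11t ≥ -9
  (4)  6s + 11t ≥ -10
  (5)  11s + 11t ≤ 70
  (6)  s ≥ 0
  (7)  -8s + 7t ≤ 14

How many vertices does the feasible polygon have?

Intersecting each pair of boundary lines and keeping only the points that satisfy every inequality leaves:
  (17/7, 303/77)
  (217/116, 120/29)
  (70/11, 0)
  (0, 0)
  (0, 2)

5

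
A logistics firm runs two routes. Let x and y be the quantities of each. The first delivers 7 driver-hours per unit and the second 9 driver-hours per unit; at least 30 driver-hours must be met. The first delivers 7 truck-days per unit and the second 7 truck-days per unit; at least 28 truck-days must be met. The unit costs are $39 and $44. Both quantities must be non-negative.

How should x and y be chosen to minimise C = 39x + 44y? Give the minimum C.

Vertices and C = 39x + 44y:
  (0, 4) → C = 176
  (30/7, 0) → C = 1170/7
  (3, 1) → C = 161
The feasible region is unbounded (it extends along (0, 1), (1, 0)), but C strictly increases along every unbounded feasible direction, so there is no improving ray and the minimum is attained at a vertex.

x = 3, y = 1, minimum C = 161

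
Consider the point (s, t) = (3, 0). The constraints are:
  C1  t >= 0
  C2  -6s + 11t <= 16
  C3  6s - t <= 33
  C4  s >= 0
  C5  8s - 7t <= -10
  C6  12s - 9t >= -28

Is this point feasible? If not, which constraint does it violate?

not feasible — violates C5

Constraint C5: 8s - 7t = 24, which is not ≤ -10. All other constraints are satisfied.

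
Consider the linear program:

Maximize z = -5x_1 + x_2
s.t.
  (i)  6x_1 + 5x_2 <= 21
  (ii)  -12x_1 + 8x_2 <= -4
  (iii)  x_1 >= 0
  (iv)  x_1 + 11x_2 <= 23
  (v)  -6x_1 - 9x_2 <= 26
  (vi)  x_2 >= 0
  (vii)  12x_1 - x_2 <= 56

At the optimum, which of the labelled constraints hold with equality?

(ii) and (vi)

Vertices and z = -5x_1 + x_2:
  (116/61, 117/61) → z = -463/61
  (7/2, 0) → z = -35/2
  (57/35, 68/35) → z = -31/5
  (1/3, 0) → z = -5/3

The maximum is at (1/3, 0). Substituting into each constraint, equality holds for (ii) and (vi); the remaining constraints have slack.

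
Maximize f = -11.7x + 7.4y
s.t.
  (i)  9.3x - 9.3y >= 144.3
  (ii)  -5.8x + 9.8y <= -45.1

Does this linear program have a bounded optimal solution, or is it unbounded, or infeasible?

From the feasible point (33157/1240, 13917/1240), moving in the direction (-9.3, -9.3) keeps every constraint satisfied while f increases without bound.

unbounded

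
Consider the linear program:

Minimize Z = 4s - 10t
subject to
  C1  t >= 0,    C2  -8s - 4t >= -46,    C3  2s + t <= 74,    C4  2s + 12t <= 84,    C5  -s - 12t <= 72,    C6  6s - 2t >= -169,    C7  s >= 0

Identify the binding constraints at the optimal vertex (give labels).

Corner points and Z = 4s - 10t:
  (23/4, 0) → Z = 23
  (0, 0) → Z = 0
  (27/11, 145/22) → Z = -617/11
  (0, 7) → Z = -70

The minimum is at (0, 7). Substituting into each constraint, equality holds for C4 and C7; the remaining constraints have slack.

C4 and C7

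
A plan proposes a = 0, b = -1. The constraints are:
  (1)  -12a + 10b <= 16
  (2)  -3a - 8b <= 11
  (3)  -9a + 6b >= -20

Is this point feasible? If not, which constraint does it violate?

feasible

(1): -10 ≤ 16 ✓
(2): 8 ≤ 11 ✓
(3): -6 ≥ -20 ✓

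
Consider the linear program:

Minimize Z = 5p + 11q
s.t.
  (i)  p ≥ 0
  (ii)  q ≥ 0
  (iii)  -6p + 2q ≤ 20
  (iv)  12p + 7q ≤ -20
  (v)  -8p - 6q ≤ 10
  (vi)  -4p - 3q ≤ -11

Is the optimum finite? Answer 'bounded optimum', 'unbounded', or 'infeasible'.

The boundaries p = 0 and -6p + 2q = 20 meet at (0, 10), but that point violates 12p + 7q ≤ -20. Every candidate vertex is excluded by some other constraint, so the feasible region is empty.

infeasible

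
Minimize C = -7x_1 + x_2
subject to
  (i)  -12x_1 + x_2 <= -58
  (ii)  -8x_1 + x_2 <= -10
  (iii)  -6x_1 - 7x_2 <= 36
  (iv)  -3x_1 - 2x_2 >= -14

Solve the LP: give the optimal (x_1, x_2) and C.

Feasible corners and C = -7x_1 + x_2:
  (37/9, -26/3) → C = -337/9
  (130/27, -2/9) → C = -916/27
  (170/9, -64/3) → C = -1382/9

At the optimal vertex, -6x_1 - 7x_2 = 36 and -3x_1 - 2x_2 = -14.
Solving simultaneously gives x_1 = 170/9, x_2 = -64/3.

x_1 = 170/9, x_2 = -64/3, minimum C = -1382/9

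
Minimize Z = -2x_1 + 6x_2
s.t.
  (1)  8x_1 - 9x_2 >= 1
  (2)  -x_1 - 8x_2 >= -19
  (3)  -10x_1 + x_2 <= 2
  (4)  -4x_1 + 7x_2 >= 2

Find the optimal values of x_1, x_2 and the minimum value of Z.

x_1 = 5/4, x_2 = 1, minimum Z = 7/2

The binding constraints are 8x_1 - 9x_2 = 1 and -4x_1 + 7x_2 = 2.
Solving simultaneously gives x_1 = 5/4, x_2 = 1.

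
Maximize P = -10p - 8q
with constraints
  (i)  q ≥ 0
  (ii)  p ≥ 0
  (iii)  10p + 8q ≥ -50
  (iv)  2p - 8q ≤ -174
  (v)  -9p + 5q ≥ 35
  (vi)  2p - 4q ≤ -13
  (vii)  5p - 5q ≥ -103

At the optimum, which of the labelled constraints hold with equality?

Vertices and P = -10p - 8q:
  (295/31, 748/31) → P = -8934/31
  (23/15, 332/15) → P = -962/5
  (17, 188/5) → P = -2354/5

The maximum is at (23/15, 332/15). Substituting into each constraint, equality holds for (iv) and (vii); the remaining constraints have slack.

(iv) and (vii)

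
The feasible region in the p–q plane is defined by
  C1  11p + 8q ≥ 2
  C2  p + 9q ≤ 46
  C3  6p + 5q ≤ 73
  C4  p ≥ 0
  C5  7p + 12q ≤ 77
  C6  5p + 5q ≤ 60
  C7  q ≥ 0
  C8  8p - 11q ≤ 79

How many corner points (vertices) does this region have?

The feasible vertices (each the meet of two boundaries and inside every other half-plane) are:
  (0, 1/4)
  (2/11, 0)
  (0, 46/9)
  (47/17, 245/51)
  (1795/173, 63/173)
  (79/8, 0)

6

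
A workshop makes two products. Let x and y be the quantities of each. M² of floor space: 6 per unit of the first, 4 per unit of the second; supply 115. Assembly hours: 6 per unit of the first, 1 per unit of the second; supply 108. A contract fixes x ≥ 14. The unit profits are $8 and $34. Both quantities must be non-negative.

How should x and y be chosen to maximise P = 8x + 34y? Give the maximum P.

Vertices and P = 8x + 34y:
  (18, 0) → P = 144
  (14, 0) → P = 112
  (317/18, 7/3) → P = 1982/9
  (14, 31/4) → P = 751/2

x = 14, y = 31/4, maximum P = 751/2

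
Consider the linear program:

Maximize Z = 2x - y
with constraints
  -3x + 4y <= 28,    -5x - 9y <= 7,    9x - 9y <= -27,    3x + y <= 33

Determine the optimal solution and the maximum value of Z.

x = 15/2, y = 21/2, maximum Z = 9/2

Extreme points and Z = 2x - y:
  (-280/47, 119/47) → Z = -679/47
  (104/15, 61/5) → Z = 5/3
  (-17/7, 4/7) → Z = -38/7
  (15/2, 21/2) → Z = 9/2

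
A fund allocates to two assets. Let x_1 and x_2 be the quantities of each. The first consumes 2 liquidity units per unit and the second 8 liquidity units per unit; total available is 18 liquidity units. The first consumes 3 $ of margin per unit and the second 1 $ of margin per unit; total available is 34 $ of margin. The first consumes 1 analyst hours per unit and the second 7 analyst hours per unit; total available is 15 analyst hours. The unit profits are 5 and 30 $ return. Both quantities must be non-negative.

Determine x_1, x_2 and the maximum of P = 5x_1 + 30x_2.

x_1 = 1, x_2 = 2, maximum P = 65

Vertices and P = 5x_1 + 30x_2:
  (0, 0) → P = 0
  (0, 15/7) → P = 450/7
  (9, 0) → P = 45
  (1, 2) → P = 65

The binding constraints are 2x_1 + 8x_2 = 18 and x_1 + 7x_2 = 15.
Solving simultaneously gives x_1 = 1, x_2 = 2.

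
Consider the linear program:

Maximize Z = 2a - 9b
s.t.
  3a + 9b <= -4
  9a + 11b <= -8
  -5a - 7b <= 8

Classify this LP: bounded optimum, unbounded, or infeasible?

Extreme points and Z = 2a - 9b:
  (-7/12, -1/4) → Z = 13/12
  (-11/6, 1/6) → Z = -31/6
  (4, -4) → Z = 44
The feasible region has finitely many vertices and no improving ray; the maximum is 44 at (4, -4).

bounded optimum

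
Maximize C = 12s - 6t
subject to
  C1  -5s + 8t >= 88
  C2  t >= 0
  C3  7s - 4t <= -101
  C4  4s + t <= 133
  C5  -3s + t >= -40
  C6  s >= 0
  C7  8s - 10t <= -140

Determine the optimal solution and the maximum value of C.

Extreme points and C = 12s - 6t:
  (431/23, 1335/23) → C = -2838/23
  (0, 101/4) → C = -303/2
  (0, 133) → C = -798

s = 431/23, t = 1335/23, maximum C = -2838/23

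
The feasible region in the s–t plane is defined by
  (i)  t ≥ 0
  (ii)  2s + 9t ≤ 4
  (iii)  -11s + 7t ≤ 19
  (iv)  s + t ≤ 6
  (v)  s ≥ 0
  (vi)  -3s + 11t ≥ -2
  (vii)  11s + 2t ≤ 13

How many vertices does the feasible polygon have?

5

The feasible vertices (each the meet of two boundaries and inside every other half-plane) are:
  (0, 0)
  (2/3, 0)
  (0, 4/9)
  (109/95, 18/95)
  (147/127, 17/127)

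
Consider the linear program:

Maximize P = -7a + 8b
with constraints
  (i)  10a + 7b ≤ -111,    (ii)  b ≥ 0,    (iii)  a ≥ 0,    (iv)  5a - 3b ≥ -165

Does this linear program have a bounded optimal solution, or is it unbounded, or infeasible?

The boundaries 10a + 7b = -111 and b = 0 meet at (-111/10, 0), but that point violates a ≥ 0. Every candidate vertex is excluded by some other constraint, so the feasible region is empty.

infeasible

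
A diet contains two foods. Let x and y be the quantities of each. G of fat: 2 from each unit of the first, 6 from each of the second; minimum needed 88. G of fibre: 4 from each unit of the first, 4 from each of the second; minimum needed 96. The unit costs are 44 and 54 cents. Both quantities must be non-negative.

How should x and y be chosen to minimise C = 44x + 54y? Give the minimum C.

x = 14, y = 10, minimum C = 1156

Extreme points and C = 44x + 54y:
  (0, 24) → C = 1296
  (44, 0) → C = 1936
  (14, 10) → C = 1156
The feasible region is unbounded (it extends along (0, 1), (1, 0)), but C strictly increases along every unbounded feasible direction, so there is no improving ray and the minimum is attained at a vertex.

The binding constraints are 2x + 6y = 88 and 4x + 4y = 96.
Solving simultaneously gives x = 14, y = 10.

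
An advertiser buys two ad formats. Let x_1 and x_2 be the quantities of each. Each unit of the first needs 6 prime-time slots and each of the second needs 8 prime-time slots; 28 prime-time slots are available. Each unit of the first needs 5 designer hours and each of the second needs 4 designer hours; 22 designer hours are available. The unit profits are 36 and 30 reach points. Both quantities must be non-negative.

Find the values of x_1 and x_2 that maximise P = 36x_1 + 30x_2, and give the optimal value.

Vertices and P = 36x_1 + 30x_2:
  (0, 0) → P = 0
  (0, 7/2) → P = 105
  (22/5, 0) → P = 792/5
  (4, 1/2) → P = 159

At the optimal vertex, 6x_1 + 8x_2 = 28 and 5x_1 + 4x_2 = 22.
Solving simultaneously gives x_1 = 4, x_2 = 1/2.

x_1 = 4, x_2 = 1/2, maximum P = 159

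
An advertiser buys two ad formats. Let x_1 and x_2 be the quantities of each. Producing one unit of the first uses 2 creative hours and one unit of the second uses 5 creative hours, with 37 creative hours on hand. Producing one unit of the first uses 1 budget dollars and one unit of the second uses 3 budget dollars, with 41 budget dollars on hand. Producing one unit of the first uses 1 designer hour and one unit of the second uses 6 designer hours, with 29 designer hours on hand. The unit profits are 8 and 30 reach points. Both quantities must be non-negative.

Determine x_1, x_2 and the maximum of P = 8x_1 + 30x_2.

x_1 = 11, x_2 = 3, maximum P = 178

Vertices and P = 8x_1 + 30x_2:
  (0, 0) → P = 0
  (0, 29/6) → P = 145
  (37/2, 0) → P = 148
  (11, 3) → P = 178

The optimum lies where 2x_1 + 5x_2 = 37 and x_1 + 6x_2 = 29.
Solving simultaneously gives x_1 = 11, x_2 = 3.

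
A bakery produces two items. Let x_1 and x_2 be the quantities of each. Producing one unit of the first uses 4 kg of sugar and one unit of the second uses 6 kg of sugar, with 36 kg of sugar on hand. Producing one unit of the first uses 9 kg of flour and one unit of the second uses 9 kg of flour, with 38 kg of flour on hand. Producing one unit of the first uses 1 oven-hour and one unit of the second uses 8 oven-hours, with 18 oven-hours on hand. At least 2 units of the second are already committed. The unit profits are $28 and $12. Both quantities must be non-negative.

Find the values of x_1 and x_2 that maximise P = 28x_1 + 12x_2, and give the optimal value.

Feasible corners and P = 28x_1 + 12x_2:
  (0, 9/4) → P = 27
  (0, 2) → P = 24
  (2, 2) → P = 80

At the optimal vertex, x_1 + 8x_2 = 18 and x_2 = 2.
Solving simultaneously gives x_1 = 2, x_2 = 2.

x_1 = 2, x_2 = 2, maximum P = 80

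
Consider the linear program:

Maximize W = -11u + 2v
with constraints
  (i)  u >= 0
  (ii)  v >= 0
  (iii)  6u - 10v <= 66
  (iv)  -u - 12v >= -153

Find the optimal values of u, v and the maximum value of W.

u = 0, v = 51/4, maximum W = 51/2

Vertices and W = -11u + 2v:
  (0, 0) → W = 0
  (0, 51/4) → W = 51/2
  (11, 0) → W = -121
  (1161/41, 426/41) → W = -11919/41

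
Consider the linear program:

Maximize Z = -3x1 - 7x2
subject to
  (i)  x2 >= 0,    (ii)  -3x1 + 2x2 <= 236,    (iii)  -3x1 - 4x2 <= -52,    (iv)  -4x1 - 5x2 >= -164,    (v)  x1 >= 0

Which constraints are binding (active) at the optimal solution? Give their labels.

Feasible corners and Z = -3x1 - 7x2:
  (52/3, 0) → Z = -52
  (41, 0) → Z = -123
  (0, 13) → Z = -91
  (0, 164/5) → Z = -1148/5

The maximum is at (52/3, 0). Substituting into each constraint, equality holds for (i) and (iii); the remaining constraints have slack.

(i) and (iii)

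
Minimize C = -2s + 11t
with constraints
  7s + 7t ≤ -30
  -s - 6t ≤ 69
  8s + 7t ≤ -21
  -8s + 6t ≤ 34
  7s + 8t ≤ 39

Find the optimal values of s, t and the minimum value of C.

s = 303/35, t = -453/35, minimum C = -5589/35

The optimum lies where 7s + 7t = -30 and -s - 6t = 69.
Solving simultaneously gives s = 303/35, t = -453/35.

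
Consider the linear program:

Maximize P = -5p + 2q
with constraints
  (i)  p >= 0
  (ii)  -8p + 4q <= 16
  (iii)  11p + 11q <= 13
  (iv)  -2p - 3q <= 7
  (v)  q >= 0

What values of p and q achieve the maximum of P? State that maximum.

Feasible corners and P = -5p + 2q:
  (0, 13/11) → P = 26/11
  (0, 0) → P = 0
  (13/11, 0) → P = -65/11

p = 0, q = 13/11, maximum P = 26/11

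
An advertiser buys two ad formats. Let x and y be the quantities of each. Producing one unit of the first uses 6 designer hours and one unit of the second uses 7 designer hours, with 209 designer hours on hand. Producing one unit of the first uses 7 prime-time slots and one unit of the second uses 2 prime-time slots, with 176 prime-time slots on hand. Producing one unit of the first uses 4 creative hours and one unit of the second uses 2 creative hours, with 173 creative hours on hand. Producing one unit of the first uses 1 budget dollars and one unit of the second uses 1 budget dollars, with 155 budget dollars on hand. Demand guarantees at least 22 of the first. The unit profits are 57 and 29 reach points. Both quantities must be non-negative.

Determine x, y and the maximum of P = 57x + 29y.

x = 22, y = 11, maximum P = 1573

Vertices and P = 57x + 29y:
  (176/7, 0) → P = 10032/7
  (22, 0) → P = 1254
  (22, 11) → P = 1573

At the optimal vertex, 6x + 7y = 209 and 7x + 2y = 176.
Solving simultaneously gives x = 22, y = 11.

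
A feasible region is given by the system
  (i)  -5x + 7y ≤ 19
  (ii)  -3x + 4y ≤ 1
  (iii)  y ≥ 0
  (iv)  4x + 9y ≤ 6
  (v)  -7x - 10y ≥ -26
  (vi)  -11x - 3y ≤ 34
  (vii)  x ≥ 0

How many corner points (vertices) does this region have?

4

The feasible vertices (each the meet of two boundaries and inside every other half-plane) are:
  (15/43, 22/43)
  (0, 1/4)
  (3/2, 0)
  (0, 0)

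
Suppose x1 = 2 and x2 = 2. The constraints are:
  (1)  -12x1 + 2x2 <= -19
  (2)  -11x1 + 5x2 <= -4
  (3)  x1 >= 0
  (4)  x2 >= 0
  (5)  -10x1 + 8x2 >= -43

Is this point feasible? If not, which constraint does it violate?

(1): -20 ≤ -19 ✓
(2): -12 ≤ -4 ✓
(3): 2 ≥ 0 ✓
(4): 2 ≥ 0 ✓
(5): -4 ≥ -43 ✓

feasible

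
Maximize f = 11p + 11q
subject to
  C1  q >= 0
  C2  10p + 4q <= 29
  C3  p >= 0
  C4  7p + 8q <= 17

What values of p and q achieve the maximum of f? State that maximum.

p = 17/7, q = 0, maximum f = 187/7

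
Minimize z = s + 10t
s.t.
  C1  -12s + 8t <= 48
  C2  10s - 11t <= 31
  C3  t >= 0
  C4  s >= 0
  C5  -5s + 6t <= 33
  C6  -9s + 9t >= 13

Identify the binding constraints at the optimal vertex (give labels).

C4 and C6

Vertices and z = s + 10t:
  (0, 11/2) → z = 55
  (0, 13/9) → z = 130/9
  (73/3, 232/9) → z = 2539/9

The minimum is at (0, 13/9). Substituting into each constraint, equality holds for C4 and C6; the remaining constraints have slack.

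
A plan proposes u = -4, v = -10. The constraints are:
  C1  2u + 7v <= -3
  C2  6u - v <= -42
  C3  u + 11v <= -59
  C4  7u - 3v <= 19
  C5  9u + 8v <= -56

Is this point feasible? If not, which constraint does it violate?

Constraint C2: 6u - v = -14, which is not ≤ -42. All other constraints are satisfied.

not feasible — violates C2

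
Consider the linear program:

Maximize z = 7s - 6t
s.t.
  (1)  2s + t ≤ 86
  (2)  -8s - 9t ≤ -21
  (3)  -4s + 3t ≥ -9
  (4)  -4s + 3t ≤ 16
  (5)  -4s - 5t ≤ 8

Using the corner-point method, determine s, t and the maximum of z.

Extreme points and z = 7s - 6t:
  (267/10, 163/5) → z = -87/10
  (121/5, 188/5) → z = -281/5
  (12/5, 1/5) → z = 78/5
  (-27/20, 53/15) → z = -613/20

s = 12/5, t = 1/5, maximum z = 78/5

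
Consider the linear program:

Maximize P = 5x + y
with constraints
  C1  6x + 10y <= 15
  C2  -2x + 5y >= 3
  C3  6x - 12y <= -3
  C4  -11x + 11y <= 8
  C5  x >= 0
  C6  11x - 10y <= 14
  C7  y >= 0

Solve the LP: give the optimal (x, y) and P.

Corner points and P = 5x + y:
  (9/10, 24/25) → P = 273/50
  (85/176, 213/176) → P = 29/8
  (0, 3/5) → P = 3/5
  (0, 8/11) → P = 8/11

At the optimal vertex, 6x + 10y = 15 and -2x + 5y = 3.
Solving simultaneously gives x = 9/10, y = 24/25.

x = 9/10, y = 24/25, maximum P = 273/50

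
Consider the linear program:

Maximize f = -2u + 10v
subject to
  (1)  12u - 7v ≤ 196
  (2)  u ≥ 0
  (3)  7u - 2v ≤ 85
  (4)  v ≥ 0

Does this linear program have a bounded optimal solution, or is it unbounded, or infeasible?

From the feasible point (0, 0), moving in the direction (0, 1) keeps every constraint satisfied while f increases without bound.

unbounded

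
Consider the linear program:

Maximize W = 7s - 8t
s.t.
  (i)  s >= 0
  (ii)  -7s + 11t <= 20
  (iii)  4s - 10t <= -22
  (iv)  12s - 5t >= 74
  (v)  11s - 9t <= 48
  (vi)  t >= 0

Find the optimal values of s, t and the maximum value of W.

s = 339/37, t = 217/37, maximum W = 637/37

Extreme points and W = 7s - 8t:
  (914/97, 758/97) → W = 334/97
  (354/29, 278/29) → W = 254/29
  (17/2, 28/5) → W = 147/10
  (339/37, 217/37) → W = 637/37

The optimum lies where 4s - 10t = -22 and 11s - 9t = 48.
Solving simultaneously gives s = 339/37, t = 217/37.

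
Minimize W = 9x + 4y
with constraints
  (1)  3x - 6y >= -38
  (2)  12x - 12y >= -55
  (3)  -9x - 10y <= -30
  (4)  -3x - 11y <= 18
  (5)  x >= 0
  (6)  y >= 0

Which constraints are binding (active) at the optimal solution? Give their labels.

Extreme points and W = 9x + 4y:
  (7/2, 97/12) → W = 383/6
  (0, 55/12) → W = 55/3
  (0, 3) → W = 12
  (10/3, 0) → W = 30
The feasible region is unbounded (it extends along (1, 0), (2, 1)), but W strictly increases along every unbounded feasible direction, so there is no improving ray and the minimum is attained at a vertex.

The minimum is at (0, 3). Substituting into each constraint, equality holds for (3) and (5); the remaining constraints have slack.

(3) and (5)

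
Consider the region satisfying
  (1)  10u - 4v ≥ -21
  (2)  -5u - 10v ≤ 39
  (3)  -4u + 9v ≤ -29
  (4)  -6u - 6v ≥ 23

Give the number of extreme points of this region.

The feasible vertices (each the meet of two boundaries and inside every other half-plane) are:
  (-61/85, -301/85)
  (2/15, -119/30)
  (-11/26, -133/39)

3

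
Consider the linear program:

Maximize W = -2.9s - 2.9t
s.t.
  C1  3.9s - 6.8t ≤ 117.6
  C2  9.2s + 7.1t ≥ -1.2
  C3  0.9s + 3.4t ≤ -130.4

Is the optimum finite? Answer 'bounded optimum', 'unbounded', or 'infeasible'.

The boundaries 3.9s - 6.8t = 117.6 and 9.2s + 7.1t = -1.2 meet at (16536/1805, -21732/1805), but that point violates 0.9s + 3.4t ≤ -130.4. Every candidate vertex is excluded by some other constraint, so the feasible region is empty.

infeasible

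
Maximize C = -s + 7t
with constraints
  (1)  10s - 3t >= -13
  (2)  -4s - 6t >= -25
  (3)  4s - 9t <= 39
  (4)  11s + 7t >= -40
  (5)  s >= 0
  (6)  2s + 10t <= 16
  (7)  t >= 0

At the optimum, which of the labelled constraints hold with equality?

Corner points and C = -s + 7t:
  (11/2, 1/2) → C = -2
  (25/4, 0) → C = -25/4
  (0, 8/5) → C = 56/5
  (0, 0) → C = 0

The maximum is at (0, 8/5). Substituting into each constraint, equality holds for (5) and (6); the remaining constraints have slack.

(5) and (6)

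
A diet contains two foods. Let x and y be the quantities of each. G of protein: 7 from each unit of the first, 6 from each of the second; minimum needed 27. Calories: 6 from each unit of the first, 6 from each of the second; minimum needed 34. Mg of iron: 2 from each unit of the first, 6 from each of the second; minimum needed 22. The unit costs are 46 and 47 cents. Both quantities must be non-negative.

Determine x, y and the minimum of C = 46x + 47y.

x = 3, y = 8/3, minimum C = 790/3

The feasible region is unbounded (it extends along (0, 1), (1, 0)), but C strictly increases along every unbounded feasible direction, so there is no improving ray and the minimum is attained at a vertex.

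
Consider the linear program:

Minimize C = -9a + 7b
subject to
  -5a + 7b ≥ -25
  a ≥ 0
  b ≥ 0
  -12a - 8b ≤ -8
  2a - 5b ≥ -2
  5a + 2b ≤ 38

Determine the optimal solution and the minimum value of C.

a = 316/45, b = 13/9, minimum C = -2389/45

Corner points and C = -9a + 7b:
  (5, 0) → C = -45
  (316/45, 13/9) → C = -2389/45
  (2/3, 0) → C = -6
  (6/19, 10/19) → C = 16/19
  (186/29, 86/29) → C = -1072/29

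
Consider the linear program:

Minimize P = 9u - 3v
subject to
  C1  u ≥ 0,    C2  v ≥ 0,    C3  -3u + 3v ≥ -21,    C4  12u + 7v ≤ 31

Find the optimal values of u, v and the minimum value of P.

Extreme points and P = 9u - 3v:
  (0, 0) → P = 0
  (0, 31/7) → P = -93/7
  (31/12, 0) → P = 93/4

u = 0, v = 31/7, minimum P = -93/7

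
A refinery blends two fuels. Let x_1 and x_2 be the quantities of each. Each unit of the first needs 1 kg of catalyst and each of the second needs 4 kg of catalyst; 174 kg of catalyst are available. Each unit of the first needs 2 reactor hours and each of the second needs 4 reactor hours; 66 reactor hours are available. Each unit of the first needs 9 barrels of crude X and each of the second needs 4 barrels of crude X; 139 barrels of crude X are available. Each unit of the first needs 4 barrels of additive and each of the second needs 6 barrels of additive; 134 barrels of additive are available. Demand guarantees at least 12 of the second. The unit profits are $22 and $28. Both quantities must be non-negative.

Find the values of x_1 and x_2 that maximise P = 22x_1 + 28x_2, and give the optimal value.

x_1 = 9, x_2 = 12, maximum P = 534

Feasible corners and P = 22x_1 + 28x_2:
  (0, 33/2) → P = 462
  (0, 12) → P = 336
  (9, 12) → P = 534

At the optimal vertex, 2x_1 + 4x_2 = 66 and x_2 = 12.
Solving simultaneously gives x_1 = 9, x_2 = 12.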